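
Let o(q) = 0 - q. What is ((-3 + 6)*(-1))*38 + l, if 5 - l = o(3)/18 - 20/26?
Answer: -8429/78 ≈ -108.06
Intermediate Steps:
o(q) = -q
l = 463/78 (l = 5 - (-1*3/18 - 20/26) = 5 - (-3*1/18 - 20*1/26) = 5 - (-1/6 - 10/13) = 5 - 1*(-73/78) = 5 + 73/78 = 463/78 ≈ 5.9359)
((-3 + 6)*(-1))*38 + l = ((-3 + 6)*(-1))*38 + 463/78 = (3*(-1))*38 + 463/78 = -3*38 + 463/78 = -114 + 463/78 = -8429/78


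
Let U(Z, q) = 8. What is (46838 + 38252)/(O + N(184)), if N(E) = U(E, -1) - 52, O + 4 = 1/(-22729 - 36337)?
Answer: -5025925940/2835169 ≈ -1772.7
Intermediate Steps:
O = -236265/59066 (O = -4 + 1/(-22729 - 36337) = -4 + 1/(-59066) = -4 - 1/59066 = -236265/59066 ≈ -4.0000)
N(E) = -44 (N(E) = 8 - 52 = -44)
(46838 + 38252)/(O + N(184)) = (46838 + 38252)/(-236265/59066 - 44) = 85090/(-2835169/59066) = 85090*(-59066/2835169) = -5025925940/2835169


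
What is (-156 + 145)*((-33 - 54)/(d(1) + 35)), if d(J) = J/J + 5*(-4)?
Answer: 957/16 ≈ 59.813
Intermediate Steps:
d(J) = -19 (d(J) = 1 - 20 = -19)
(-156 + 145)*((-33 - 54)/(d(1) + 35)) = (-156 + 145)*((-33 - 54)/(-19 + 35)) = -(-957)/16 = -11*(-87/16) = 957/16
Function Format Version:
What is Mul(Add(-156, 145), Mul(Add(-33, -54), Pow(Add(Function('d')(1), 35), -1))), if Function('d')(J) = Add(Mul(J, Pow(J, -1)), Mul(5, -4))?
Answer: Rational(957, 16) ≈ 59.813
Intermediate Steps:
Function('d')(J) = -19 (Function('d')(J) = Add(1, -20) = -19)
Mul(Add(-156, 145), Mul(Add(-33, -54), Pow(Add(Function('d')(1), 35), -1))) = Mul(Add(-156, 145), Mul(Add(-33, -54), Pow(Add(-19, 35), -1))) = Mul(-11, Mul(-87, Pow(16, -1))) = Mul(-11, Mul(-87, Rational(1, 16))) = Mul(-11, Rational(-87, 16)) = Rational(957, 16)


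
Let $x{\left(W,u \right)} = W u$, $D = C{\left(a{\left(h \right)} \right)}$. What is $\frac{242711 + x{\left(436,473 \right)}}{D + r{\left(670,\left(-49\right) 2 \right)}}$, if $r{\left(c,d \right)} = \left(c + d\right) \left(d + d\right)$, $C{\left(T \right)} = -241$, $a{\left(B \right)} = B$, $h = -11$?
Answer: $- \frac{448939}{112353} \approx -3.9958$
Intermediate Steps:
$D = -241$
$r{\left(c,d \right)} = 2 d \left(c + d\right)$ ($r{\left(c,d \right)} = \left(c + d\right) 2 d = 2 d \left(c + d\right)$)
$\frac{242711 + x{\left(436,473 \right)}}{D + r{\left(670,\left(-49\right) 2 \right)}} = \frac{242711 + 436 \cdot 473}{-241 + 2 \left(\left(-49\right) 2\right) \left(670 - 98\right)} = \frac{242711 + 206228}{-241 + 2 \left(-98\right) \left(670 - 98\right)} = \frac{448939}{-241 + 2 \left(-98\right) 572} = \frac{448939}{-241 - 112112} = \frac{448939}{-112353} = 448939 \left(- \frac{1}{112353}\right) = - \frac{448939}{112353}$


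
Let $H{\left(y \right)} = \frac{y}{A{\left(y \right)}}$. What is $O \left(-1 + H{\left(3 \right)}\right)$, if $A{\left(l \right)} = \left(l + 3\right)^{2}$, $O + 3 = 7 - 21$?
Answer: $\frac{187}{12} \approx 15.583$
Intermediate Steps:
$O = -17$ ($O = -3 + \left(7 - 21\right) = -3 - 14 = -17$)
$A{\left(l \right)} = \left(3 + l\right)^{2}$
$H{\left(y \right)} = \frac{y}{\left(3 + y\right)^{2}}$
$O \left(-1 + H{\left(3 \right)}\right) = - 17 \left(-1 + \frac{3}{\left(3 + 3\right)^{2}}\right) = - 17 \left(-1 + \frac{3}{36}\right) = - 17 \left(-1 + 3 \cdot \frac{1}{36}\right) = - 17 \left(-1 + \frac{1}{12}\right) = \left(-17\right) \left(- \frac{11}{12}\right) = \frac{187}{12}$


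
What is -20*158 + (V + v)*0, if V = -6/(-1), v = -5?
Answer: -3160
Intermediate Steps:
V = 6 (V = -6*(-1) = 6)
-20*158 + (V + v)*0 = -20*158 + (6 - 5)*0 = -3160 + 1*0 = -3160 + 0 = -3160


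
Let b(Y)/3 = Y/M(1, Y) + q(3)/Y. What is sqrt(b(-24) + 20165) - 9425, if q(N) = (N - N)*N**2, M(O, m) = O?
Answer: -9425 + sqrt(20093) ≈ -9283.3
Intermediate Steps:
q(N) = 0 (q(N) = 0*N**2 = 0)
b(Y) = 3*Y (b(Y) = 3*(Y/1 + 0/Y) = 3*(Y*1 + 0) = 3*(Y + 0) = 3*Y)
sqrt(b(-24) + 20165) - 9425 = sqrt(3*(-24) + 20165) - 9425 = sqrt(-72 + 20165) - 9425 = sqrt(20093) - 9425 = -9425 + sqrt(20093)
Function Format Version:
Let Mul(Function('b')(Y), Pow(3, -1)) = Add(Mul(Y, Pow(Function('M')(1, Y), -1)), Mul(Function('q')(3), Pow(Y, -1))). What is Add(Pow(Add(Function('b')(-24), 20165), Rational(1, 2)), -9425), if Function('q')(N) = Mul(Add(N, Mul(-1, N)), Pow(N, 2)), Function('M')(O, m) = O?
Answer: Add(-9425, Pow(20093, Rational(1, 2))) ≈ -9283.3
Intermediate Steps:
Function('q')(N) = 0 (Function('q')(N) = Mul(0, Pow(N, 2)) = 0)
Function('b')(Y) = Mul(3, Y) (Function('b')(Y) = Mul(3, Add(Mul(Y, Pow(1, -1)), Mul(0, Pow(Y, -1)))) = Mul(3, Add(Mul(Y, 1), 0)) = Mul(3, Add(Y, 0)) = Mul(3, Y))
Add(Pow(Add(Function('b')(-24), 20165), Rational(1, 2)), -9425) = Add(Pow(Add(Mul(3, -24), 20165), Rational(1, 2)), -9425) = Add(Pow(Add(-72, 20165), Rational(1, 2)), -9425) = Add(Pow(20093, Rational(1, 2)), -9425) = Add(-9425, Pow(20093, Rational(1, 2)))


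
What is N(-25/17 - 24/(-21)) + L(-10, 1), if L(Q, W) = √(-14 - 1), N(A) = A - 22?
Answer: -2657/119 + I*√15 ≈ -22.328 + 3.873*I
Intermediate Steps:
N(A) = -22 + A
L(Q, W) = I*√15 (L(Q, W) = √(-15) = I*√15)
N(-25/17 - 24/(-21)) + L(-10, 1) = (-22 + (-25/17 - 24/(-21))) + I*√15 = (-22 + (-25*1/17 - 24*(-1/21))) + I*√15 = (-22 + (-25/17 + 8/7)) + I*√15 = (-22 - 39/119) + I*√15 = -2657/119 + I*√15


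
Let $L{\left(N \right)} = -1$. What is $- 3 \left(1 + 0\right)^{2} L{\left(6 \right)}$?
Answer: $3$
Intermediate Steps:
$- 3 \left(1 + 0\right)^{2} L{\left(6 \right)} = - 3 \left(1 + 0\right)^{2} \left(-1\right) = - 3 \cdot 1^{2} \left(-1\right) = \left(-3\right) 1 \left(-1\right) = \left(-3\right) \left(-1\right) = 3$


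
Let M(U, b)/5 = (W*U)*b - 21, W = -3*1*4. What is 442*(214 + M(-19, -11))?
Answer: -5494502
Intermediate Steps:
W = -12 (W = -3*4 = -12)
M(U, b) = -105 - 60*U*b (M(U, b) = 5*((-12*U)*b - 21) = 5*(-12*U*b - 21) = 5*(-21 - 12*U*b) = -105 - 60*U*b)
442*(214 + M(-19, -11)) = 442*(214 + (-105 - 60*(-19)*(-11))) = 442*(214 + (-105 - 12540)) = 442*(214 - 12645) = 442*(-12431) = -5494502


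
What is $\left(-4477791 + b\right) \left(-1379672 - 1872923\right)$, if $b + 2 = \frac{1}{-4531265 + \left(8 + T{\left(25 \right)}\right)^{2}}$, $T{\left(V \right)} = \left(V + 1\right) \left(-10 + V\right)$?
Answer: $\frac{63688302810010633530}{4372861} \approx 1.4564 \cdot 10^{13}$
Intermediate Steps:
$T{\left(V \right)} = \left(1 + V\right) \left(-10 + V\right)$
$b = - \frac{8745723}{4372861}$ ($b = -2 + \frac{1}{-4531265 + \left(8 - \left(235 - 625\right)\right)^{2}} = -2 + \frac{1}{-4531265 + \left(8 - -390\right)^{2}} = -2 + \frac{1}{-4531265 + \left(8 + 390\right)^{2}} = -2 + \frac{1}{-4531265 + 398^{2}} = -2 + \frac{1}{-4531265 + 158404} = -2 + \frac{1}{-4372861} = -2 - \frac{1}{4372861} = - \frac{8745723}{4372861} \approx -2.0$)
$\left(-4477791 + b\right) \left(-1379672 - 1872923\right) = \left(-4477791 - \frac{8745723}{4372861}\right) \left(-1379672 - 1872923\right) = \left(- \frac{19580766375774}{4372861}\right) \left(-3252595\right) = \frac{63688302810010633530}{4372861}$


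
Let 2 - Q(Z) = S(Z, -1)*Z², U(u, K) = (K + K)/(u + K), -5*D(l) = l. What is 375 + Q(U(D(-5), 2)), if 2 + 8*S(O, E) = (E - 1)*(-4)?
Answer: 1127/3 ≈ 375.67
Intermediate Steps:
D(l) = -l/5
S(O, E) = ¼ - E/2 (S(O, E) = -¼ + ((E - 1)*(-4))/8 = -¼ + ((-1 + E)*(-4))/8 = -¼ + (4 - 4*E)/8 = -¼ + (½ - E/2) = ¼ - E/2)
U(u, K) = 2*K/(K + u) (U(u, K) = (2*K)/(K + u) = 2*K/(K + u))
Q(Z) = 2 - 3*Z²/4 (Q(Z) = 2 - (¼ - ½*(-1))*Z² = 2 - (¼ + ½)*Z² = 2 - 3*Z²/4)
375 + Q(U(D(-5), 2)) = 375 + (2 - 3*16/(2 - ⅕*(-5))²/4) = 375 + (2 - 3*16/(2 + 1)²/4) = 375 + (2 - 3*(2*2/3)²/4) = 375 + (2 - 3*(2*2*(⅓))²/4) = 375 + (2 - 3*(4/3)²/4) = 375 + (2 - ¾*16/9) = 375 + (2 - 4/3) = 375 + ⅔ = 1127/3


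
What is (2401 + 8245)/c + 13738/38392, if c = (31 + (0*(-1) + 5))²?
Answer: 26657855/3109752 ≈ 8.5723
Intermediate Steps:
c = 1296 (c = (31 + (0 + 5))² = (31 + 5)² = 36² = 1296)
(2401 + 8245)/c + 13738/38392 = (2401 + 8245)/1296 + 13738/38392 = 10646*(1/1296) + 13738*(1/38392) = 5323/648 + 6869/19196 = 26657855/3109752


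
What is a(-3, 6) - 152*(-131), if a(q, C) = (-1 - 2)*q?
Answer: 19921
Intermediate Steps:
a(q, C) = -3*q
a(-3, 6) - 152*(-131) = -3*(-3) - 152*(-131) = 9 + 19912 = 19921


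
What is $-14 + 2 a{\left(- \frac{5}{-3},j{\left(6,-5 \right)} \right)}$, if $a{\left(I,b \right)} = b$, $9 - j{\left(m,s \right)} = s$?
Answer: $14$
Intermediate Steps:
$j{\left(m,s \right)} = 9 - s$
$-14 + 2 a{\left(- \frac{5}{-3},j{\left(6,-5 \right)} \right)} = -14 + 2 \left(9 - -5\right) = -14 + 2 \left(9 + 5\right) = -14 + 2 \cdot 14 = -14 + 28 = 14$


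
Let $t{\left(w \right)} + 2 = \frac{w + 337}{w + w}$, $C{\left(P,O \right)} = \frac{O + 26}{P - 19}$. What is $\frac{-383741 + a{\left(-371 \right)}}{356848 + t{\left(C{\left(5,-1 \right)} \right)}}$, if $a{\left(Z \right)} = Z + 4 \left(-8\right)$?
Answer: $- \frac{6402400}{5945869} \approx -1.0768$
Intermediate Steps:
$a{\left(Z \right)} = -32 + Z$ ($a{\left(Z \right)} = Z - 32 = -32 + Z$)
$C{\left(P,O \right)} = \frac{26 + O}{-19 + P}$
$t{\left(w \right)} = -2 + \frac{337 + w}{2 w}$ ($t{\left(w \right)} = -2 + \frac{w + 337}{w + w} = -2 + \frac{337 + w}{2 w}$)
$\frac{-383741 + a{\left(-371 \right)}}{356848 + t{\left(C{\left(5,-1 \right)} \right)}} = \frac{-383741 - 403}{356848 + \frac{337 - 3 \frac{26 - 1}{-19 + 5}}{2 \frac{26 - 1}{-19 + 5}}} = \frac{-383741 - 403}{356848 + \frac{337 - 3 \frac{1}{-14} \cdot 25}{2 \frac{1}{-14} \cdot 25}} = - \frac{384144}{356848 + \frac{337 - 3 \left(\left(- \frac{1}{14}\right) 25\right)}{2 \left(\left(- \frac{1}{14}\right) 25\right)}} = - \frac{384144}{356848 + \frac{337 - - \frac{75}{14}}{2 \left(- \frac{25}{14}\right)}} = - \frac{384144}{356848 + \frac{1}{2} \left(- \frac{14}{25}\right) \left(337 + \frac{75}{14}\right)} = - \frac{384144}{356848 + \frac{1}{2} \left(- \frac{14}{25}\right) \frac{4793}{14}} = - \frac{384144}{356848 - \frac{4793}{50}} = - \frac{384144}{\frac{17837607}{50}} = \left(-384144\right) \frac{50}{17837607} = - \frac{6402400}{5945869}$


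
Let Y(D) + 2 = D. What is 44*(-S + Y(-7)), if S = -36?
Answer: 1188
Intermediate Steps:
Y(D) = -2 + D
44*(-S + Y(-7)) = 44*(-1*(-36) + (-2 - 7)) = 44*(36 - 9) = 44*27 = 1188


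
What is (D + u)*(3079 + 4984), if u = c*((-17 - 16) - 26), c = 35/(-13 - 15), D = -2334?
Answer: -72897583/4 ≈ -1.8224e+7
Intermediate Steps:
c = -5/4 (c = 35/(-28) = 35*(-1/28) = -5/4 ≈ -1.2500)
u = 295/4 (u = -5*((-17 - 16) - 26)/4 = -5*(-33 - 26)/4 = -5/4*(-59) = 295/4 ≈ 73.750)
(D + u)*(3079 + 4984) = (-2334 + 295/4)*(3079 + 4984) = -9041/4*8063 = -72897583/4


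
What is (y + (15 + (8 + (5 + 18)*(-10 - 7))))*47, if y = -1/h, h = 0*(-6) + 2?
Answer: -34639/2 ≈ -17320.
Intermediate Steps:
h = 2 (h = 0 + 2 = 2)
y = -½ (y = -1/2 = -1*½ = -½ ≈ -0.50000)
(y + (15 + (8 + (5 + 18)*(-10 - 7))))*47 = (-½ + (15 + (8 + (5 + 18)*(-10 - 7))))*47 = (-½ + (15 + (8 + 23*(-17))))*47 = (-½ + (15 + (8 - 391)))*47 = (-½ + (15 - 383))*47 = (-½ - 368)*47 = -737/2*47 = -34639/2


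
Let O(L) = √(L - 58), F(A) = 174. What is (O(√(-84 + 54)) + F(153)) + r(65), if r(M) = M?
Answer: 239 + √(-58 + I*√30) ≈ 239.36 + 7.6242*I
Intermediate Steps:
O(L) = √(-58 + L)
(O(√(-84 + 54)) + F(153)) + r(65) = (√(-58 + √(-84 + 54)) + 174) + 65 = (√(-58 + √(-30)) + 174) + 65 = (√(-58 + I*√30) + 174) + 65 = (174 + √(-58 + I*√30)) + 65 = 239 + √(-58 + I*√30)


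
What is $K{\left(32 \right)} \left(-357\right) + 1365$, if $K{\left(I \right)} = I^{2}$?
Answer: $-364203$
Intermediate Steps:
$K{\left(32 \right)} \left(-357\right) + 1365 = 32^{2} \left(-357\right) + 1365 = 1024 \left(-357\right) + 1365 = -365568 + 1365 = -364203$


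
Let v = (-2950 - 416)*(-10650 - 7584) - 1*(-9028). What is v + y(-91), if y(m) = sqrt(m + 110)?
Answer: 61384672 + sqrt(19) ≈ 6.1385e+7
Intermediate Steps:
y(m) = sqrt(110 + m)
v = 61384672 (v = -3366*(-18234) + 9028 = 61375644 + 9028 = 61384672)
v + y(-91) = 61384672 + sqrt(110 - 91) = 61384672 + sqrt(19)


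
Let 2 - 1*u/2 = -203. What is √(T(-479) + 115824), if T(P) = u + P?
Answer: √115755 ≈ 340.23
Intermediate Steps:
u = 410 (u = 4 - 2*(-203) = 4 + 406 = 410)
T(P) = 410 + P
√(T(-479) + 115824) = √((410 - 479) + 115824) = √(-69 + 115824) = √115755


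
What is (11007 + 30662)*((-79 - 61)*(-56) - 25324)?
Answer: -728540796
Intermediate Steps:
(11007 + 30662)*((-79 - 61)*(-56) - 25324) = 41669*(-140*(-56) - 25324) = 41669*(7840 - 25324) = 41669*(-17484) = -728540796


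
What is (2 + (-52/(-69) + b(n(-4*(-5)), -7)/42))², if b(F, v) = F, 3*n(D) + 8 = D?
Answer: 1893376/233289 ≈ 8.1160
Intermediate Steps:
n(D) = -8/3 + D/3
(2 + (-52/(-69) + b(n(-4*(-5)), -7)/42))² = (2 + (-52/(-69) + (-8/3 + (-4*(-5))/3)/42))² = (2 + (-52*(-1/69) + (-8/3 + (⅓)*20)*(1/42)))² = (2 + (52/69 + (-8/3 + 20/3)*(1/42)))² = (2 + (52/69 + 4*(1/42)))² = (2 + (52/69 + 2/21))² = (2 + 410/483)² = (1376/483)² = 1893376/233289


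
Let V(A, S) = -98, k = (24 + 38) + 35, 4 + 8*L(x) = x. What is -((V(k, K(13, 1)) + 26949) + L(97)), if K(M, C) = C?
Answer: -214901/8 ≈ -26863.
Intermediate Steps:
L(x) = -1/2 + x/8
k = 97 (k = 62 + 35 = 97)
-((V(k, K(13, 1)) + 26949) + L(97)) = -((-98 + 26949) + (-1/2 + (1/8)*97)) = -(26851 + (-1/2 + 97/8)) = -(26851 + 93/8) = -1*214901/8 = -214901/8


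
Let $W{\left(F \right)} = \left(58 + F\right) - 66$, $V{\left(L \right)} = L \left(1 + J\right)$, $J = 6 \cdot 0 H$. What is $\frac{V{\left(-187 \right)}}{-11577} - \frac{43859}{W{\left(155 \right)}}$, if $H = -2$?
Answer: $- \frac{9955454}{33369} \approx -298.34$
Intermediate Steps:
$J = 0$ ($J = 6 \cdot 0 \left(-2\right) = 0 \left(-2\right) = 0$)
$V{\left(L \right)} = L$ ($V{\left(L \right)} = L \left(1 + 0\right) = L 1 = L$)
$W{\left(F \right)} = -8 + F$
$\frac{V{\left(-187 \right)}}{-11577} - \frac{43859}{W{\left(155 \right)}} = - \frac{187}{-11577} - \frac{43859}{-8 + 155} = \left(-187\right) \left(- \frac{1}{11577}\right) - \frac{43859}{147} = \frac{11}{681} - \frac{43859}{147} = - \frac{9955454}{33369}$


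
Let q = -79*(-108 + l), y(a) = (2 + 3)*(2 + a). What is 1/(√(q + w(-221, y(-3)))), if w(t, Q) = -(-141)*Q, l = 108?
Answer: -I*√705/705 ≈ -0.037662*I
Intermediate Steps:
y(a) = 10 + 5*a (y(a) = 5*(2 + a) = 10 + 5*a)
w(t, Q) = 141*Q
q = 0 (q = -79*(-108 + 108) = -79*0 = 0)
1/(√(q + w(-221, y(-3)))) = 1/(√(0 + 141*(10 + 5*(-3)))) = 1/(√(0 + 141*(10 - 15))) = 1/(√(0 + 141*(-5))) = 1/(√(0 - 705)) = 1/(√(-705)) = 1/(I*√705) = -I*√705/705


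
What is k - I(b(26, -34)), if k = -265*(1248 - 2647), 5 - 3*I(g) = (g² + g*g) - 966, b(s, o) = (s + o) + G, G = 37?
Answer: 370972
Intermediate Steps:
b(s, o) = 37 + o + s (b(s, o) = (s + o) + 37 = (o + s) + 37 = 37 + o + s)
I(g) = 971/3 - 2*g²/3 (I(g) = 5/3 - ((g² + g*g) - 966)/3 = 5/3 - ((g² + g²) - 966)/3 = 5/3 - (2*g² - 966)/3 = 5/3 - (-966 + 2*g²)/3 = 5/3 + (322 - 2*g²/3) = 971/3 - 2*g²/3)
k = 370735 (k = -265*(-1399) = 370735)
k - I(b(26, -34)) = 370735 - (971/3 - 2*(37 - 34 + 26)²/3) = 370735 - (971/3 - ⅔*29²) = 370735 - (971/3 - ⅔*841) = 370735 - (971/3 - 1682/3) = 370735 - 1*(-237) = 370735 + 237 = 370972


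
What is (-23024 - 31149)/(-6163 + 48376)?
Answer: -54173/42213 ≈ -1.2833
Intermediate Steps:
(-23024 - 31149)/(-6163 + 48376) = -54173/42213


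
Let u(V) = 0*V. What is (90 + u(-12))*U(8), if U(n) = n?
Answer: 720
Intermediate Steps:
u(V) = 0
(90 + u(-12))*U(8) = (90 + 0)*8 = 90*8 = 720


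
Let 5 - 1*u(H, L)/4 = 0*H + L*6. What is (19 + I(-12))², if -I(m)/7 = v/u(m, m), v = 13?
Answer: 677329/1936 ≈ 349.86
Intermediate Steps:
u(H, L) = 20 - 24*L (u(H, L) = 20 - 4*(0*H + L*6) = 20 - 4*(0 + 6*L) = 20 - 24*L)
I(m) = -91/(20 - 24*m)
(19 + I(-12))² = (19 + 91/(4*(-5 + 6*(-12))))² = (19 + 91/(4*(-5 - 72)))² = (19 + (91/4)/(-77))² = (19 + (91/4)*(-1/77))² = (19 - 13/44)² = (823/44)² = 677329/1936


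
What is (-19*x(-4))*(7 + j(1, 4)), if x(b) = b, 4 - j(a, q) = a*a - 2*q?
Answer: 1368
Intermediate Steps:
j(a, q) = 4 - a² + 2*q (j(a, q) = 4 - (a*a - 2*q) = 4 - (a² - 2*q) = 4 + (-a² + 2*q) = 4 - a² + 2*q)
(-19*x(-4))*(7 + j(1, 4)) = (-19*(-4))*(7 + (4 - 1*1² + 2*4)) = 76*(7 + (4 - 1*1 + 8)) = 76*(7 + (4 - 1 + 8)) = 76*(7 + 11) = 76*18 = 1368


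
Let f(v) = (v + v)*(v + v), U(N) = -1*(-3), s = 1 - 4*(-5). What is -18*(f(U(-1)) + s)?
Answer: -1026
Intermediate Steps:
s = 21 (s = 1 + 20 = 21)
U(N) = 3
f(v) = 4*v² (f(v) = (2*v)*(2*v) = 4*v²)
-18*(f(U(-1)) + s) = -18*(4*3² + 21) = -18*(4*9 + 21) = -18*(36 + 21) = -18*57 = -1026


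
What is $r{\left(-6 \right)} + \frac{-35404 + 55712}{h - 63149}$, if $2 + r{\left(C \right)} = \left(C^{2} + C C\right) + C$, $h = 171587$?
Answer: $\frac{3480170}{54219} \approx 64.187$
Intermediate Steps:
$r{\left(C \right)} = -2 + C + 2 C^{2}$ ($r{\left(C \right)} = -2 + \left(\left(C^{2} + C C\right) + C\right) = -2 + \left(\left(C^{2} + C^{2}\right) + C\right) = -2 + \left(2 C^{2} + C\right) = -2 + \left(C + 2 C^{2}\right) = -2 + C + 2 C^{2}$)
$r{\left(-6 \right)} + \frac{-35404 + 55712}{h - 63149} = \left(-2 - 6 + 2 \left(-6\right)^{2}\right) + \frac{-35404 + 55712}{171587 - 63149} = \left(-2 - 6 + 2 \cdot 36\right) + \frac{20308}{108438} = \left(-2 - 6 + 72\right) + 20308 \cdot \frac{1}{108438} = 64 + \frac{10154}{54219} = \frac{3480170}{54219}$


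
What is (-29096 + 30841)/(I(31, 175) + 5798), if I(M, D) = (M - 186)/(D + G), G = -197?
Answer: 38390/127711 ≈ 0.30060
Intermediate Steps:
I(M, D) = (-186 + M)/(-197 + D) (I(M, D) = (M - 186)/(D - 197) = (-186 + M)/(-197 + D))
(-29096 + 30841)/(I(31, 175) + 5798) = (-29096 + 30841)/((-186 + 31)/(-197 + 175) + 5798) = 1745/(-155/(-22) + 5798) = 1745/(-1/22*(-155) + 5798) = 1745/(155/22 + 5798) = 1745/(127711/22) = 1745*(22/127711) = 38390/127711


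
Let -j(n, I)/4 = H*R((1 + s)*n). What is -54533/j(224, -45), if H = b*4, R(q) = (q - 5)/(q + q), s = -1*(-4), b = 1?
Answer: 1526924/223 ≈ 6847.2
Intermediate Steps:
s = 4
R(q) = (-5 + q)/(2*q) (R(q) = (-5 + q)/((2*q)) = (-5 + q)*(1/(2*q)) = (-5 + q)/(2*q))
H = 4 (H = 1*4 = 4)
j(n, I) = -8*(-5 + 5*n)/(5*n) (j(n, I) = -16*(-5 + (1 + 4)*n)/(2*(((1 + 4)*n))) = -16*(-5 + 5*n)/(2*((5*n))) = -16*(1/(5*n))*(-5 + 5*n)/2 = -16*(-5 + 5*n)/(10*n) = -8*(-5 + 5*n)/(5*n))
-54533/j(224, -45) = -54533/(-8 + 8/224) = -54533/(-8 + 8*(1/224)) = -54533/(-8 + 1/28) = -54533/(-223/28) = -54533*(-28/223) = 1526924/223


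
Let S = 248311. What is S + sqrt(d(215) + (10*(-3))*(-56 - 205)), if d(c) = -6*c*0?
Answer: 248311 + 3*sqrt(870) ≈ 2.4840e+5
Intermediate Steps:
d(c) = 0
S + sqrt(d(215) + (10*(-3))*(-56 - 205)) = 248311 + sqrt(0 + (10*(-3))*(-56 - 205)) = 248311 + sqrt(0 - 30*(-261)) = 248311 + sqrt(0 + 7830) = 248311 + sqrt(7830) = 248311 + 3*sqrt(870)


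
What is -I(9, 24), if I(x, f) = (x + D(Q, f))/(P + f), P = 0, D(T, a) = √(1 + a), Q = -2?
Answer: -7/12 ≈ -0.58333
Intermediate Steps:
I(x, f) = (x + √(1 + f))/f (I(x, f) = (x + √(1 + f))/(0 + f) = (x + √(1 + f))/f)
-I(9, 24) = -(9 + √(1 + 24))/24 = -(9 + √25)/24 = -(9 + 5)/24 = -14/24 = -1*7/12 = -7/12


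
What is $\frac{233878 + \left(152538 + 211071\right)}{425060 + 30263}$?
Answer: $\frac{54317}{41393} \approx 1.3122$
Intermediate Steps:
$\frac{233878 + \left(152538 + 211071\right)}{425060 + 30263} = \frac{233878 + 363609}{455323} = 597487 \cdot \frac{1}{455323} = \frac{54317}{41393}$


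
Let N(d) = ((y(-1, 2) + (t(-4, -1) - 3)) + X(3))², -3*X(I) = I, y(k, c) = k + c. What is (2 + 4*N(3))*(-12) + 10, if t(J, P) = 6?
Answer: -446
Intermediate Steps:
y(k, c) = c + k
X(I) = -I/3
N(d) = 9 (N(d) = (((2 - 1) + (6 - 3)) - ⅓*3)² = ((1 + 3) - 1)² = (4 - 1)² = 3² = 9)
(2 + 4*N(3))*(-12) + 10 = (2 + 4*9)*(-12) + 10 = (2 + 36)*(-12) + 10 = 38*(-12) + 10 = -456 + 10 = -446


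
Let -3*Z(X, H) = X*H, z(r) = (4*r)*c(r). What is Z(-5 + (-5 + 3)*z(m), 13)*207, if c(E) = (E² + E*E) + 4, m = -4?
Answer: -1028859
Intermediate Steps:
c(E) = 4 + 2*E² (c(E) = (E² + E²) + 4 = 2*E² + 4 = 4 + 2*E²)
z(r) = 4*r*(4 + 2*r²) (z(r) = (4*r)*(4 + 2*r²) = 4*r*(4 + 2*r²))
Z(X, H) = -H*X/3 (Z(X, H) = -X*H/3 = -H*X/3)
Z(-5 + (-5 + 3)*z(m), 13)*207 = -⅓*13*(-5 + (-5 + 3)*(8*(-4)*(2 + (-4)²)))*207 = -⅓*13*(-5 - 16*(-4)*(2 + 16))*207 = -⅓*13*(-5 - 16*(-4)*18)*207 = -⅓*13*(-5 - 2*(-576))*207 = -⅓*13*(-5 + 1152)*207 = -⅓*13*1147*207 = -14911/3*207 = -1028859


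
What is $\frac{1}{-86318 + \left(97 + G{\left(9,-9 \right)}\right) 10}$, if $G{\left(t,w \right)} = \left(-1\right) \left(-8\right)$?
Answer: $- \frac{1}{85268} \approx -1.1728 \cdot 10^{-5}$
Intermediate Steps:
$G{\left(t,w \right)} = 8$
$\frac{1}{-86318 + \left(97 + G{\left(9,-9 \right)}\right) 10} = \frac{1}{-86318 + \left(97 + 8\right) 10} = \frac{1}{-86318 + 105 \cdot 10} = \frac{1}{-86318 + 1050} = \frac{1}{-85268} = - \frac{1}{85268}$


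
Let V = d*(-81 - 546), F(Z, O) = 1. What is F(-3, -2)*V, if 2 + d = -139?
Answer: 88407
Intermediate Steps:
d = -141 (d = -2 - 139 = -141)
V = 88407 (V = -141*(-81 - 546) = -141*(-627) = 88407)
F(-3, -2)*V = 1*88407 = 88407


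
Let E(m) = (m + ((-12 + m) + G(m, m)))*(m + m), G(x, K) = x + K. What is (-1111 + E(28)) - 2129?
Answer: 2360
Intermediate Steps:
G(x, K) = K + x
E(m) = 2*m*(-12 + 4*m) (E(m) = (m + ((-12 + m) + (m + m)))*(m + m) = (m + ((-12 + m) + 2*m))*(2*m) = (m + (-12 + 3*m))*(2*m) = (-12 + 4*m)*(2*m) = 2*m*(-12 + 4*m))
(-1111 + E(28)) - 2129 = (-1111 + 8*28*(-3 + 28)) - 2129 = (-1111 + 8*28*25) - 2129 = (-1111 + 5600) - 2129 = 4489 - 2129 = 2360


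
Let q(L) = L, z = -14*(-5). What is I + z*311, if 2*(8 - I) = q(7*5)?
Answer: 43521/2 ≈ 21761.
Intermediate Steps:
z = 70
I = -19/2 (I = 8 - 7*5/2 = 8 - ½*35 = 8 - 35/2 = -19/2 ≈ -9.5000)
I + z*311 = -19/2 + 70*311 = -19/2 + 21770 = 43521/2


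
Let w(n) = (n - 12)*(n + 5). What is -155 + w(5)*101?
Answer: -7225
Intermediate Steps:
w(n) = (-12 + n)*(5 + n)
-155 + w(5)*101 = -155 + (-60 + 5² - 7*5)*101 = -155 + (-60 + 25 - 35)*101 = -155 - 70*101 = -155 - 7070 = -7225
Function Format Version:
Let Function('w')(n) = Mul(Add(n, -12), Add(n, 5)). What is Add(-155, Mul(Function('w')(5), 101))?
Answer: -7225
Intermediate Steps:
Function('w')(n) = Mul(Add(-12, n), Add(5, n))
Add(-155, Mul(Function('w')(5), 101)) = Add(-155, Mul(Add(-60, Pow(5, 2), Mul(-7, 5)), 101)) = Add(-155, Mul(Add(-60, 25, -35), 101)) = Add(-155, Mul(-70, 101)) = Add(-155, -7070) = -7225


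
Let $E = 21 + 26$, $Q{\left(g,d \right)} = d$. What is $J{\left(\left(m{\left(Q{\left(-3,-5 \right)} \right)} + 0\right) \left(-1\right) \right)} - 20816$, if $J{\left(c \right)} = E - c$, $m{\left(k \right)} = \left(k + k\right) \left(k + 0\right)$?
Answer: $-20719$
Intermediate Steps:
$m{\left(k \right)} = 2 k^{2}$ ($m{\left(k \right)} = 2 k k = 2 k^{2}$)
$E = 47$
$J{\left(c \right)} = 47 - c$
$J{\left(\left(m{\left(Q{\left(-3,-5 \right)} \right)} + 0\right) \left(-1\right) \right)} - 20816 = \left(47 - \left(2 \left(-5\right)^{2} + 0\right) \left(-1\right)\right) - 20816 = \left(47 - \left(2 \cdot 25 + 0\right) \left(-1\right)\right) - 20816 = \left(47 - \left(50 + 0\right) \left(-1\right)\right) - 20816 = \left(47 - 50 \left(-1\right)\right) - 20816 = \left(47 - -50\right) - 20816 = \left(47 + 50\right) - 20816 = 97 - 20816 = -20719$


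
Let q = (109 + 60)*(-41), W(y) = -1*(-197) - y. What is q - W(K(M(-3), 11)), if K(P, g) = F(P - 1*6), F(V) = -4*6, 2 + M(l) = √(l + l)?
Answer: -7150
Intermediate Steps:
M(l) = -2 + √2*√l (M(l) = -2 + √(l + l) = -2 + √(2*l) = -2 + √2*√l)
F(V) = -24
K(P, g) = -24
W(y) = 197 - y
q = -6929 (q = 169*(-41) = -6929)
q - W(K(M(-3), 11)) = -6929 - (197 - 1*(-24)) = -6929 - (197 + 24) = -6929 - 1*221 = -6929 - 221 = -7150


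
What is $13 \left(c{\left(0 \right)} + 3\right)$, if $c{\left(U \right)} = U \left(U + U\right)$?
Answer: $39$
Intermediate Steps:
$c{\left(U \right)} = 2 U^{2}$ ($c{\left(U \right)} = U 2 U = 2 U^{2}$)
$13 \left(c{\left(0 \right)} + 3\right) = 13 \left(2 \cdot 0^{2} + 3\right) = 13 \left(2 \cdot 0 + 3\right) = 13 \left(0 + 3\right) = 13 \cdot 3 = 39$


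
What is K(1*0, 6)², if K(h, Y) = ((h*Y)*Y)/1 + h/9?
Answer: 0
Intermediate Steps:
K(h, Y) = h/9 + h*Y² (K(h, Y) = ((Y*h)*Y)*1 + h*(⅑) = (h*Y²)*1 + h/9 = h*Y² + h/9 = h/9 + h*Y²)
K(1*0, 6)² = ((1*0)*(⅑ + 6²))² = (0*(⅑ + 36))² = (0*(325/9))² = 0² = 0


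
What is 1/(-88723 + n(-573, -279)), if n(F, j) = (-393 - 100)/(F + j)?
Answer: -852/75591503 ≈ -1.1271e-5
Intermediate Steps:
n(F, j) = -493/(F + j)
1/(-88723 + n(-573, -279)) = 1/(-88723 - 493/(-573 - 279)) = 1/(-88723 - 493/(-852)) = 1/(-88723 - 493*(-1/852)) = 1/(-88723 + 493/852) = 1/(-75591503/852) = -852/75591503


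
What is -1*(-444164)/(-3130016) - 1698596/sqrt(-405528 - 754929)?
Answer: -111041/782504 + 1698596*I*sqrt(1160457)/1160457 ≈ -0.1419 + 1576.8*I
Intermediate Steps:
-1*(-444164)/(-3130016) - 1698596/sqrt(-405528 - 754929) = 444164*(-1/3130016) - 1698596*(-I*sqrt(1160457)/1160457) = -111041/782504 - 1698596*(-I*sqrt(1160457)/1160457) = -111041/782504 - (-1698596)*I*sqrt(1160457)/1160457 = -111041/782504 + 1698596*I*sqrt(1160457)/1160457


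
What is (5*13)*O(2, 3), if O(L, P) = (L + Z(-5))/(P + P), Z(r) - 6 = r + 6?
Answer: 195/2 ≈ 97.500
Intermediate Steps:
Z(r) = 12 + r (Z(r) = 6 + (r + 6) = 6 + (6 + r) = 12 + r)
O(L, P) = (7 + L)/(2*P) (O(L, P) = (L + (12 - 5))/(P + P) = (L + 7)/((2*P)) = (7 + L)*(1/(2*P)) = (7 + L)/(2*P))
(5*13)*O(2, 3) = (5*13)*((½)*(7 + 2)/3) = 65*((½)*(⅓)*9) = 65*(3/2) = 195/2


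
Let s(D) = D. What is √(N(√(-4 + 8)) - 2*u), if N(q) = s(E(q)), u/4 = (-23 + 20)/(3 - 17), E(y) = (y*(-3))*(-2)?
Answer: 6*√14/7 ≈ 3.2071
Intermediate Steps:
E(y) = 6*y (E(y) = -3*y*(-2) = 6*y)
u = 6/7 (u = 4*((-23 + 20)/(3 - 17)) = 4*(-3/(-14)) = 4*(-3*(-1/14)) = 4*(3/14) = 6/7 ≈ 0.85714)
N(q) = 6*q
√(N(√(-4 + 8)) - 2*u) = √(6*√(-4 + 8) - 2*6/7) = √(6*√4 - 12/7) = √(6*2 - 12/7) = √(12 - 12/7) = √(72/7) = 6*√14/7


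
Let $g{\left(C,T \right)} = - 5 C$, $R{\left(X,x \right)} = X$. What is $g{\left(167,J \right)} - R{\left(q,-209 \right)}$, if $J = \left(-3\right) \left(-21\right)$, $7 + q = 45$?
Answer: $-873$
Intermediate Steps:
$q = 38$ ($q = -7 + 45 = 38$)
$J = 63$
$g{\left(167,J \right)} - R{\left(q,-209 \right)} = \left(-5\right) 167 - 38 = -835 - 38 = -873$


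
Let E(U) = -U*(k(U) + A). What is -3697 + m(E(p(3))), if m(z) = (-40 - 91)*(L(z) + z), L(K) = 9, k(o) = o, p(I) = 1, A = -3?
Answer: -5138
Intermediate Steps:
E(U) = -U*(-3 + U) (E(U) = -U*(U - 3) = -U*(-3 + U))
m(z) = -1179 - 131*z (m(z) = (-40 - 91)*(9 + z) = -131*(9 + z) = -1179 - 131*z)
-3697 + m(E(p(3))) = -3697 + (-1179 - 131*(3 - 1*1)) = -3697 + (-1179 - 131*(3 - 1)) = -3697 + (-1179 - 131*2) = -3697 + (-1179 - 262) = -3697 - 1441 = -5138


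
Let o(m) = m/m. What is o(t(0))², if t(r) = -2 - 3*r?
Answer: 1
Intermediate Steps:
o(m) = 1
o(t(0))² = 1² = 1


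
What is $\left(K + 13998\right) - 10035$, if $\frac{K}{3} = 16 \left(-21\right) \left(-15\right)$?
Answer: $19083$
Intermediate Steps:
$K = 15120$ ($K = 3 \cdot 16 \left(-21\right) \left(-15\right) = 3 \left(\left(-336\right) \left(-15\right)\right) = 3 \cdot 5040 = 15120$)
$\left(K + 13998\right) - 10035 = \left(15120 + 13998\right) - 10035 = 29118 - 10035 = 19083$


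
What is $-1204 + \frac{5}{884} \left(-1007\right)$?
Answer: $- \frac{1069371}{884} \approx -1209.7$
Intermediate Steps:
$-1204 + \frac{5}{884} \left(-1007\right) = -1204 - \frac{5035}{884} = - \frac{1069371}{884}$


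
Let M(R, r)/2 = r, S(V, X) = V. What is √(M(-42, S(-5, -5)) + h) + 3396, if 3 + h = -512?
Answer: 3396 + 5*I*√21 ≈ 3396.0 + 22.913*I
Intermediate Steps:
h = -515 (h = -3 - 512 = -515)
M(R, r) = 2*r
√(M(-42, S(-5, -5)) + h) + 3396 = √(2*(-5) - 515) + 3396 = √(-10 - 515) + 3396 = √(-525) + 3396 = 5*I*√21 + 3396 = 3396 + 5*I*√21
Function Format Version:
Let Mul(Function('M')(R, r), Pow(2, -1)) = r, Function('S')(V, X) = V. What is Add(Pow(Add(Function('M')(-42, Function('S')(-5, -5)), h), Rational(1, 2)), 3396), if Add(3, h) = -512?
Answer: Add(3396, Mul(5, I, Pow(21, Rational(1, 2)))) ≈ Add(3396.0, Mul(22.913, I))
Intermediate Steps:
h = -515 (h = Add(-3, -512) = -515)
Function('M')(R, r) = Mul(2, r)
Add(Pow(Add(Function('M')(-42, Function('S')(-5, -5)), h), Rational(1, 2)), 3396) = Add(Pow(Add(Mul(2, -5), -515), Rational(1, 2)), 3396) = Add(Pow(Add(-10, -515), Rational(1, 2)), 3396) = Add(Pow(-525, Rational(1, 2)), 3396) = Add(Mul(5, I, Pow(21, Rational(1, 2))), 3396) = Add(3396, Mul(5, I, Pow(21, Rational(1, 2))))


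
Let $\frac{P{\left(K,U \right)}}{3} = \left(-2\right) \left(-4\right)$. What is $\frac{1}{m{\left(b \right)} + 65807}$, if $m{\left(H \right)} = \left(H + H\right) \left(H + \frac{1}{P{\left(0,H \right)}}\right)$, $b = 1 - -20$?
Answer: $\frac{4}{266763} \approx 1.4995 \cdot 10^{-5}$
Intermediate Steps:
$P{\left(K,U \right)} = 24$ ($P{\left(K,U \right)} = 3 \left(\left(-2\right) \left(-4\right)\right) = 3 \cdot 8 = 24$)
$b = 21$ ($b = 1 + 20 = 21$)
$m{\left(H \right)} = 2 H \left(\frac{1}{24} + H\right)$ ($m{\left(H \right)} = \left(H + H\right) \left(H + \frac{1}{24}\right) = 2 H \left(H + \frac{1}{24}\right) = 2 H \left(\frac{1}{24} + H\right)$)
$\frac{1}{m{\left(b \right)} + 65807} = \frac{1}{\frac{1}{12} \cdot 21 \left(1 + 24 \cdot 21\right) + 65807} = \frac{1}{\frac{1}{12} \cdot 21 \left(1 + 504\right) + 65807} = \frac{1}{\frac{1}{12} \cdot 21 \cdot 505 + 65807} = \frac{1}{\frac{3535}{4} + 65807} = \frac{1}{\frac{266763}{4}} = \frac{4}{266763}$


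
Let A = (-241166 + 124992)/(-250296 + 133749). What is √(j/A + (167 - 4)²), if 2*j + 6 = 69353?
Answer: 13*√4899737720683/116174 ≈ 247.70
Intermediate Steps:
j = 69347/2 (j = -3 + (½)*69353 = -3 + 69353/2 = 69347/2 ≈ 34674.)
A = 116174/116547 (A = -116174/(-116547) = -116174*(-1/116547) = 116174/116547 ≈ 0.99680)
√(j/A + (167 - 4)²) = √(69347/(2*(116174/116547)) + (167 - 4)²) = √((69347/2)*(116547/116174) + 163²) = √(8082184809/232348 + 26569) = √(14255438821/232348) = 13*√4899737720683/116174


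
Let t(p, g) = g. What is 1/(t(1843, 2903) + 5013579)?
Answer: 1/5016482 ≈ 1.9934e-7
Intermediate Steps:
1/(t(1843, 2903) + 5013579) = 1/(2903 + 5013579) = 1/5016482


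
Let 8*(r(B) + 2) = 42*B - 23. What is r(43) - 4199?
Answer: -31825/8 ≈ -3978.1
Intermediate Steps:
r(B) = -39/8 + 21*B/4 (r(B) = -2 + (42*B - 23)/8 = -2 + (-23 + 42*B)/8 = -2 + (-23/8 + 21*B/4) = -39/8 + 21*B/4)
r(43) - 4199 = (-39/8 + (21/4)*43) - 4199 = (-39/8 + 903/4) - 4199 = 1767/8 - 4199 = -31825/8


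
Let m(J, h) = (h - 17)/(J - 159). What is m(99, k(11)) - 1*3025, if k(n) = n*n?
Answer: -45401/15 ≈ -3026.7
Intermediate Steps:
k(n) = n²
m(J, h) = (-17 + h)/(-159 + J)
m(99, k(11)) - 1*3025 = (-17 + 11²)/(-159 + 99) - 1*3025 = (-17 + 121)/(-60) - 3025 = -1/60*104 - 3025 = -26/15 - 3025 = -45401/15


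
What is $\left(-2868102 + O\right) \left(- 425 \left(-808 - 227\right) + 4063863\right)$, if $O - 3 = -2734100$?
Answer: $-25230836519862$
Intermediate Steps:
$O = -2734097$ ($O = 3 - 2734100 = -2734097$)
$\left(-2868102 + O\right) \left(- 425 \left(-808 - 227\right) + 4063863\right) = \left(-2868102 - 2734097\right) \left(- 425 \left(-808 - 227\right) + 4063863\right) = - 5602199 \left(\left(-425\right) \left(-1035\right) + 4063863\right) = - 5602199 \left(439875 + 4063863\right) = \left(-5602199\right) 4503738 = -25230836519862$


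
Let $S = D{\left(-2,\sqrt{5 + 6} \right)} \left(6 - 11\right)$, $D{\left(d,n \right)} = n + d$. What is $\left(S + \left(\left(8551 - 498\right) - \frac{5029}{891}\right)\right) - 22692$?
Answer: $- \frac{13039468}{891} - 5 \sqrt{11} \approx -14651.0$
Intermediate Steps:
$D{\left(d,n \right)} = d + n$
$S = 10 - 5 \sqrt{11}$ ($S = \left(-2 + \sqrt{5 + 6}\right) \left(6 - 11\right) = \left(-2 + \sqrt{11}\right) \left(-5\right) = 10 - 5 \sqrt{11} \approx -6.5831$)
$\left(S + \left(\left(8551 - 498\right) - \frac{5029}{891}\right)\right) - 22692 = \left(\left(10 - 5 \sqrt{11}\right) + \left(\left(8551 - 498\right) - \frac{5029}{891}\right)\right) - 22692 = \left(\left(10 - 5 \sqrt{11}\right) + \left(8053 - \frac{5029}{891}\right)\right) - 22692 = \left(\left(10 - 5 \sqrt{11}\right) + \frac{7170194}{891}\right) - 22692 = \left(\frac{7179104}{891} - 5 \sqrt{11}\right) - 22692 = - \frac{13039468}{891} - 5 \sqrt{11}$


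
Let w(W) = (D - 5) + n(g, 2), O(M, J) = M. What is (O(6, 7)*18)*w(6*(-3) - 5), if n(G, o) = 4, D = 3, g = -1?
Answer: 216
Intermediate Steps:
w(W) = 2 (w(W) = (3 - 5) + 4 = -2 + 4 = 2)
(O(6, 7)*18)*w(6*(-3) - 5) = (6*18)*2 = 108*2 = 216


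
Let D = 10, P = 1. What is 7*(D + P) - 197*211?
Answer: -41490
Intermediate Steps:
7*(D + P) - 197*211 = 7*(10 + 1) - 197*211 = 7*11 - 41567 = 77 - 41567 = -41490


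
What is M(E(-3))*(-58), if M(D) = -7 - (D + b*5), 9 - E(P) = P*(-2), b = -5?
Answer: -870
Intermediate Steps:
E(P) = 9 + 2*P (E(P) = 9 - P*(-2) = 9 - (-2)*P = 9 + 2*P)
M(D) = 18 - D (M(D) = -7 - (D - 5*5) = -7 - (D - 25) = -7 - (-25 + D) = -7 + (25 - D) = 18 - D)
M(E(-3))*(-58) = (18 - (9 + 2*(-3)))*(-58) = (18 - (9 - 6))*(-58) = (18 - 1*3)*(-58) = (18 - 3)*(-58) = 15*(-58) = -870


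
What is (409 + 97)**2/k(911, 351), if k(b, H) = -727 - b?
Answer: -128018/819 ≈ -156.31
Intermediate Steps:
(409 + 97)**2/k(911, 351) = (409 + 97)**2/(-727 - 1*911) = 506**2/(-727 - 911) = 256036/(-1638) = 256036*(-1/1638) = -128018/819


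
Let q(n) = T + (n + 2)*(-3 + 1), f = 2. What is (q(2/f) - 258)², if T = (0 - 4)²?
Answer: 61504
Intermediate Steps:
T = 16 (T = (-4)² = 16)
q(n) = 12 - 2*n (q(n) = 16 + (n + 2)*(-3 + 1) = 16 + (2 + n)*(-2) = 16 + (-4 - 2*n) = 12 - 2*n)
(q(2/f) - 258)² = ((12 - 4/2) - 258)² = ((12 - 2*1) - 258)² = ((12 - 2) - 258)² = (10 - 258)² = (-248)² = 61504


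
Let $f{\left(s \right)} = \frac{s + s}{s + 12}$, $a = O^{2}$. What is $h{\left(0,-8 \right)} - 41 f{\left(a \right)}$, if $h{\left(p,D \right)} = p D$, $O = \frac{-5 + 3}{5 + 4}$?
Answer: $- \frac{41}{122} \approx -0.33607$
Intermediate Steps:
$O = - \frac{2}{9} \approx -0.22222$
$h{\left(p,D \right)} = D p$
$a = \frac{4}{81}$ ($a = \left(- \frac{2}{9}\right)^{2} = \frac{4}{81} \approx 0.049383$)
$f{\left(s \right)} = \frac{2 s}{12 + s}$
$h{\left(0,-8 \right)} - 41 f{\left(a \right)} = \left(-8\right) 0 - 41 \cdot 2 \cdot \frac{4}{81} \frac{1}{12 + \frac{4}{81}} = 0 - 41 \cdot 2 \cdot \frac{4}{81} \frac{1}{\frac{976}{81}} = 0 - 41 \cdot 2 \cdot \frac{4}{81} \cdot \frac{81}{976} = 0 - \frac{41}{122} = - \frac{41}{122}$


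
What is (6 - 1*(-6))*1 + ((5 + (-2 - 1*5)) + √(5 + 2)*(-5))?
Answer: 10 - 5*√7 ≈ -3.2288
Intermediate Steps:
(6 - 1*(-6))*1 + ((5 + (-2 - 1*5)) + √(5 + 2)*(-5)) = (6 + 6)*1 + ((5 + (-2 - 5)) + √7*(-5)) = 12*1 + ((5 - 7) - 5*√7) = 12 + (-2 - 5*√7) = 10 - 5*√7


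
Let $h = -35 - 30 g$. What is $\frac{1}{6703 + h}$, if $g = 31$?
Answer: $\frac{1}{5738} \approx 0.00017428$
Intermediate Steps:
$h = -965$ ($h = -35 - 930 = -965$)
$\frac{1}{6703 + h} = \frac{1}{6703 - 965} = \frac{1}{5738}$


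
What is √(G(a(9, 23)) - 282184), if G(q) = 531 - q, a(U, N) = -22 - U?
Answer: I*√281622 ≈ 530.68*I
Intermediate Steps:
√(G(a(9, 23)) - 282184) = √((531 - (-22 - 1*9)) - 282184) = √((531 - (-22 - 9)) - 282184) = √((531 - 1*(-31)) - 282184) = √((531 + 31) - 282184) = √(562 - 282184) = √(-281622) = I*√281622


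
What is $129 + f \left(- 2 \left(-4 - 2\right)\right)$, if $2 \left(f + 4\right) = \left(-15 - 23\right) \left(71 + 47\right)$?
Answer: $-26823$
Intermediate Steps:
$f = -2246$ ($f = -4 + \frac{\left(-15 - 23\right) \left(71 + 47\right)}{2} = -4 + \frac{\left(-38\right) 118}{2} = -4 + \frac{1}{2} \left(-4484\right) = -4 - 2242 = -2246$)
$129 + f \left(- 2 \left(-4 - 2\right)\right) = 129 - 2246 \left(- 2 \left(-4 - 2\right)\right) = 129 - 2246 \left(\left(-2\right) \left(-6\right)\right) = 129 - 26952 = -26823$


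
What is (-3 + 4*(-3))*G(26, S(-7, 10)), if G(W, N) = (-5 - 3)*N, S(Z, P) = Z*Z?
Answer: 5880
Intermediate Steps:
S(Z, P) = Z**2
G(W, N) = -8*N
(-3 + 4*(-3))*G(26, S(-7, 10)) = (-3 + 4*(-3))*(-8*(-7)**2) = (-3 - 12)*(-8*49) = -15*(-392) = 5880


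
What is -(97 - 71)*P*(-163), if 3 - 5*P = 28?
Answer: -21190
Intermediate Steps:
P = -5 (P = ⅗ - ⅕*28 = ⅗ - 28/5 = -5)
-(97 - 71)*P*(-163) = -(97 - 71)*(-5)*(-163) = -26*(-5)*(-163) = -(-130)*(-163) = -1*21190 = -21190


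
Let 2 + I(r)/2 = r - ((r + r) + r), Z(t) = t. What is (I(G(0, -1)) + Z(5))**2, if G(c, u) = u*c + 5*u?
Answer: 441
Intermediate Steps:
G(c, u) = 5*u + c*u (G(c, u) = c*u + 5*u = 5*u + c*u)
I(r) = -4 - 4*r (I(r) = -4 + 2*(r - ((r + r) + r)) = -4 + 2*(r - (2*r + r)) = -4 + 2*(r - 3*r) = -4 + 2*(-2*r) = -4 - 4*r)
(I(G(0, -1)) + Z(5))**2 = ((-4 - (-4)*(5 + 0)) + 5)**2 = ((-4 - (-4)*5) + 5)**2 = ((-4 - 4*(-5)) + 5)**2 = ((-4 + 20) + 5)**2 = (16 + 5)**2 = 21**2 = 441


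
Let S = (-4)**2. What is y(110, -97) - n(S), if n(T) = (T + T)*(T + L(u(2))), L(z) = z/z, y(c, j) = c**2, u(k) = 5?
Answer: 11556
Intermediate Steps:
S = 16
L(z) = 1
n(T) = 2*T*(1 + T) (n(T) = (T + T)*(T + 1) = (2*T)*(1 + T) = 2*T*(1 + T))
y(110, -97) - n(S) = 110**2 - 2*16*(1 + 16) = 12100 - 2*16*17 = 12100 - 1*544 = 12100 - 544 = 11556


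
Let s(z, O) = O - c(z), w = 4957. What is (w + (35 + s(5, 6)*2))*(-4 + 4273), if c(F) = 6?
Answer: 21310848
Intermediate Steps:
s(z, O) = -6 + O (s(z, O) = O - 1*6 = O - 6 = -6 + O)
(w + (35 + s(5, 6)*2))*(-4 + 4273) = (4957 + (35 + (-6 + 6)*2))*(-4 + 4273) = (4957 + (35 + 0*2))*4269 = (4957 + (35 + 0))*4269 = (4957 + 35)*4269 = 4992*4269 = 21310848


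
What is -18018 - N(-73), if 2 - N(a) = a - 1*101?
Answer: -18194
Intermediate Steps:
N(a) = 103 - a (N(a) = 2 - (a - 1*101) = 2 - (a - 101) = 2 - (-101 + a) = 2 + (101 - a) = 103 - a)
-18018 - N(-73) = -18018 - (103 - 1*(-73)) = -18018 - (103 + 73) = -18018 - 1*176 = -18018 - 176 = -18194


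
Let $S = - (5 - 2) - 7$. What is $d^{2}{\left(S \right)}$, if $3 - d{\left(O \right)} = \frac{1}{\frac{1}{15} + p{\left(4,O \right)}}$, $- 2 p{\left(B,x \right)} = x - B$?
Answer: $\frac{91809}{11236} \approx 8.171$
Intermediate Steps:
$p{\left(B,x \right)} = \frac{B}{2} - \frac{x}{2}$ ($p{\left(B,x \right)} = - \frac{x - B}{2} = \frac{B}{2} - \frac{x}{2}$)
$S = -10$ ($S = \left(-1\right) 3 - 7 = -3 - 7 = -10$)
$d{\left(O \right)} = 3 - \frac{1}{\frac{31}{15} - \frac{O}{2}}$ ($d{\left(O \right)} = 3 - \frac{1}{\frac{1}{15} - \left(-2 + \frac{O}{2}\right)} = 3 - \frac{1}{\frac{31}{15} - \frac{O}{2}}$)
$d^{2}{\left(S \right)} = \left(\frac{3 \left(-52 + 15 \left(-10\right)\right)}{-62 + 15 \left(-10\right)}\right)^{2} = \left(\frac{3 \left(-52 - 150\right)}{-62 - 150}\right)^{2} = \left(3 \frac{1}{-212} \left(-202\right)\right)^{2} = \left(3 \left(- \frac{1}{212}\right) \left(-202\right)\right)^{2} = \left(\frac{303}{106}\right)^{2} = \frac{91809}{11236}$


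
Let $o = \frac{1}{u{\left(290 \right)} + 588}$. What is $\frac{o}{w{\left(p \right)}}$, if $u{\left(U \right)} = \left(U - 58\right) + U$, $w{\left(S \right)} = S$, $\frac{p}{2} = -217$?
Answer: $- \frac{1}{481740} \approx -2.0758 \cdot 10^{-6}$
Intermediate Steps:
$p = -434$ ($p = 2 \left(-217\right) = -434$)
$u{\left(U \right)} = -58 + 2 U$ ($u{\left(U \right)} = \left(-58 + U\right) + U = -58 + 2 U$)
$o = \frac{1}{1110}$ ($o = \frac{1}{\left(-58 + 2 \cdot 290\right) + 588} = \frac{1}{\left(-58 + 580\right) + 588} = \frac{1}{522 + 588} = \frac{1}{1110} \approx 0.0009009$)
$\frac{o}{w{\left(p \right)}} = \frac{1}{1110 \left(-434\right)} = \frac{1}{1110} \left(- \frac{1}{434}\right) = - \frac{1}{481740}$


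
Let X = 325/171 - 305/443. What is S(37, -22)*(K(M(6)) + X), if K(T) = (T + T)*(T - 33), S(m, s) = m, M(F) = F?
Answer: -904729624/75753 ≈ -11943.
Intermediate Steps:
K(T) = 2*T*(-33 + T) (K(T) = (2*T)*(-33 + T) = 2*T*(-33 + T))
X = 91820/75753 (X = 325*(1/171) - 305*1/443 = 325/171 - 305/443 = 91820/75753 ≈ 1.2121)
S(37, -22)*(K(M(6)) + X) = 37*(2*6*(-33 + 6) + 91820/75753) = 37*(2*6*(-27) + 91820/75753) = 37*(-324 + 91820/75753) = 37*(-24452152/75753) = -904729624/75753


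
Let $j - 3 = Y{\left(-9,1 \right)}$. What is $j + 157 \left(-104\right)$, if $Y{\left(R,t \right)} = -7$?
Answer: $-16332$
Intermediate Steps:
$j = -4$ ($j = 3 - 7 = -4$)
$j + 157 \left(-104\right) = -4 + 157 \left(-104\right) = -4 - 16328 = -16332$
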